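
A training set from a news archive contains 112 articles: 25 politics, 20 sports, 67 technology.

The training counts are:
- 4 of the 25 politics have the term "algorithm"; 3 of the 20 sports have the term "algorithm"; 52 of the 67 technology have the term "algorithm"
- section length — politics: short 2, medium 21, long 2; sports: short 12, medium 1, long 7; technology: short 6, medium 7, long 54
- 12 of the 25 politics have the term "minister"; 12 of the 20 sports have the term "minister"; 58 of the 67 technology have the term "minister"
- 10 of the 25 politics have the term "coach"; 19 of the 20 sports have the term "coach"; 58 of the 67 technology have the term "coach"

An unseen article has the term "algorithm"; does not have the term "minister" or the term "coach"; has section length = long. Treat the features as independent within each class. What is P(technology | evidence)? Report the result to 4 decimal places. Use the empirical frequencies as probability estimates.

0.8622

politics: (25/112) × (4/25) × (2/25) × (13/25) × (15/25) ≈ 0.000891429
sports: (20/112) × (3/20) × (7/20) × (8/20) × (1/20) = 0.0001875
technology: (67/112) × (52/67) × (54/67) × (9/67) × (9/67) ≈ 0.00675211
P(technology | x) = 0.00675211 / 0.007831039 ≈ 0.8622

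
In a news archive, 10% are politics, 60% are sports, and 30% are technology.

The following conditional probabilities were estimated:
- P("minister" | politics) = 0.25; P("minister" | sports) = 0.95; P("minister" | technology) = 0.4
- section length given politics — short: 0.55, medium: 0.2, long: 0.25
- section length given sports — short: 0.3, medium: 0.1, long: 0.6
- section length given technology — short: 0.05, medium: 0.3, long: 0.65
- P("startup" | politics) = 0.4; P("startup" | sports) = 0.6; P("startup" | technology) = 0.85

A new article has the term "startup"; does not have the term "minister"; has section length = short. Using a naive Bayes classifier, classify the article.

politics: 0.1 × (1−0.25) × 0.55 × 0.4 = 0.0165
sports: 0.6 × (1−0.95) × 0.3 × 0.6 = 0.0054
technology: 0.3 × (1−0.4) × 0.05 × 0.85 = 0.00765
Highest score → politics.

politics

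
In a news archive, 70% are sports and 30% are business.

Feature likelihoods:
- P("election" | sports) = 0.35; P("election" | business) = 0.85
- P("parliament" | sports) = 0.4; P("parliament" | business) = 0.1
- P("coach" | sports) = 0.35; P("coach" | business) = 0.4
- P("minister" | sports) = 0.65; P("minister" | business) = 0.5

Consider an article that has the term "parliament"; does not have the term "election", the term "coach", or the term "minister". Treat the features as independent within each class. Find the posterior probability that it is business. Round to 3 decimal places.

sports: 0.7 × (1−0.35) × 0.4 × (1−0.35) × (1−0.65) = 0.041405
business: 0.3 × (1−0.85) × 0.1 × (1−0.4) × (1−0.5) = 0.00135
P(business | x) = 0.00135 / 0.042755 ≈ 0.032

0.032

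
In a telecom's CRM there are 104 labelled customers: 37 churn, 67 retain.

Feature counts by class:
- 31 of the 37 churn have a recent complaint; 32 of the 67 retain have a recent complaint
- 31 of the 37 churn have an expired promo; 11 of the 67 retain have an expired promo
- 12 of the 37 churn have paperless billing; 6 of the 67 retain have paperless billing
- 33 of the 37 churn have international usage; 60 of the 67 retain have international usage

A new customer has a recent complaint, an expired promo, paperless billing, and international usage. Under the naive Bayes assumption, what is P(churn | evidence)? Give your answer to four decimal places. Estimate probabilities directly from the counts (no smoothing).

churn: (37/104) × (31/37) × (31/37) × (12/37) × (33/37) ≈ 0.0722404
retain: (67/104) × (32/67) × (11/67) × (6/67) × (60/67) ≈ 0.00405123
P(churn | x) = 0.0722404 / 0.07629163 ≈ 0.9469

0.9469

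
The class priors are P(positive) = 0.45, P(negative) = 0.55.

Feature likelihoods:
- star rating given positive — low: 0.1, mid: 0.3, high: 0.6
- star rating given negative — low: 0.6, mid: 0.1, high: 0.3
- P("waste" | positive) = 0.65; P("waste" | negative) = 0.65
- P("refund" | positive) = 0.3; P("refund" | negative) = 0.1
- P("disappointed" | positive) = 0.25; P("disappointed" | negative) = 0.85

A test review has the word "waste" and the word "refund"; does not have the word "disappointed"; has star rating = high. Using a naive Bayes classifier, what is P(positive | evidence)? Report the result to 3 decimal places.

positive: 0.45 × 0.6 × 0.65 × 0.3 × (1−0.25) = 0.0394875
negative: 0.55 × 0.3 × 0.65 × 0.1 × (1−0.85) = 0.00160875
P(positive | x) = 0.0394875 / 0.04109625 ≈ 0.961

0.961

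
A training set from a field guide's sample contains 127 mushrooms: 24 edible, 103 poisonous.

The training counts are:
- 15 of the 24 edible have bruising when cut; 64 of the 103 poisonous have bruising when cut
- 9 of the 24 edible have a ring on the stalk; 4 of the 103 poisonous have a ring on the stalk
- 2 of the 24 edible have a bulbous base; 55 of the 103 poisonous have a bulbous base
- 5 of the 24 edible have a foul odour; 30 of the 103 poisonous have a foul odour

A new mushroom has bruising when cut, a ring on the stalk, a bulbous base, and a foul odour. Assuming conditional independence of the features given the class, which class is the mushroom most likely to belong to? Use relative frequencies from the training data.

poisonous

edible: (24/127) × (15/24) × (9/24) × (2/24) × (5/24) ≈ 0.000768947
poisonous: (103/127) × (64/103) × (4/103) × (55/103) × (30/103) ≈ 0.00304375
Highest score → poisonous.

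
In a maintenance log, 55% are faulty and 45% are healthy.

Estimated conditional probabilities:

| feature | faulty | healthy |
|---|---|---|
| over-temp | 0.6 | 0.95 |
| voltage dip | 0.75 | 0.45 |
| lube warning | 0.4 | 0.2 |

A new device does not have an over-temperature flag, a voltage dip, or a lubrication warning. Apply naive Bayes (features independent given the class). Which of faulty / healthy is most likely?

faulty: 0.55 × (1−0.6) × (1−0.75) × (1−0.4) = 0.033
healthy: 0.45 × (1−0.95) × (1−0.45) × (1−0.2) = 0.0099
Highest score → faulty.

faulty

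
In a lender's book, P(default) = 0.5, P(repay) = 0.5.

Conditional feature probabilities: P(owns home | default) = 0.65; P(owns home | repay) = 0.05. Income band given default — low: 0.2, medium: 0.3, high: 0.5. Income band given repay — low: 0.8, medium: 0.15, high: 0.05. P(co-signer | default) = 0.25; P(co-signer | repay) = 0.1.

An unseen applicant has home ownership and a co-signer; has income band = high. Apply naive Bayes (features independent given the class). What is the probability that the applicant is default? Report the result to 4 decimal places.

0.9969

default: 0.5 × 0.65 × 0.5 × 0.25 = 0.040625
repay: 0.5 × 0.05 × 0.05 × 0.1 = 0.000125
P(default | x) = 0.040625 / 0.04075 ≈ 0.9969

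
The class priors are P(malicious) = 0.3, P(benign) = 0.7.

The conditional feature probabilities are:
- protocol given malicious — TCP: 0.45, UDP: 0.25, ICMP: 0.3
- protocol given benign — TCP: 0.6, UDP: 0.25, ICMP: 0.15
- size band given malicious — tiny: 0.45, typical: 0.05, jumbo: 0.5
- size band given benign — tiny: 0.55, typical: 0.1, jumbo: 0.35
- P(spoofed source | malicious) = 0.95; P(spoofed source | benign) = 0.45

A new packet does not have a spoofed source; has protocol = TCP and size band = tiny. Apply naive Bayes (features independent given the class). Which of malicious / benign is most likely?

benign

malicious: 0.3 × 0.45 × 0.45 × (1−0.95) = 0.0030375
benign: 0.7 × 0.6 × 0.55 × (1−0.45) = 0.12705
Highest score → benign.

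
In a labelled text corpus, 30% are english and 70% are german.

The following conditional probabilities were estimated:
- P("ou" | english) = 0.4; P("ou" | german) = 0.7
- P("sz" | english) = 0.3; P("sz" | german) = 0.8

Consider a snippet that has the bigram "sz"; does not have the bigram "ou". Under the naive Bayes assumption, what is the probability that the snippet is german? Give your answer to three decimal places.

0.757

english: 0.3 × (1−0.4) × 0.3 = 0.054
german: 0.7 × (1−0.7) × 0.8 = 0.168
P(german | x) = 0.168 / 0.222 ≈ 0.757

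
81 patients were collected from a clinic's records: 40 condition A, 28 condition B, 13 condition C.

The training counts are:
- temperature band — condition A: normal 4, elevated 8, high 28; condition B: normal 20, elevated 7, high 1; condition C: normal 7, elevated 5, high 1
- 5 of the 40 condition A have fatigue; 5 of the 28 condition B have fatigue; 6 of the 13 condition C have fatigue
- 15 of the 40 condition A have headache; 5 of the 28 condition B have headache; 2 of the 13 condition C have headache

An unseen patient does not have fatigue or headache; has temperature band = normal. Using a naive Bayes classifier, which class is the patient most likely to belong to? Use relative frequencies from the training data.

condition B

condition A: (40/81) × (4/40) × (35/40) × (25/40) ≈ 0.0270062
condition B: (28/81) × (20/28) × (23/28) × (23/28) ≈ 0.166604
condition C: (13/81) × (7/13) × (7/13) × (11/13) ≈ 0.0393747
Highest score → condition B.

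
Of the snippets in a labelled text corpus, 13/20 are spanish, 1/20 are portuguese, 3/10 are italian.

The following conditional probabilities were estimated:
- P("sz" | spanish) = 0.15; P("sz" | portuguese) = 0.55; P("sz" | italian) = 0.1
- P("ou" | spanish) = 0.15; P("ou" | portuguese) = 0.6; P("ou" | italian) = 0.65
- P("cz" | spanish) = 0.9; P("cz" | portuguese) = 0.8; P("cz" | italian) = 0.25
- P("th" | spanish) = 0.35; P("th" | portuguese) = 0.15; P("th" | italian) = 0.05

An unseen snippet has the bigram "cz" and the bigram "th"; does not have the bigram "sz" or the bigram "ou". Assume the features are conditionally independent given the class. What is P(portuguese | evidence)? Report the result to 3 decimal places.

0.007

spanish: 0.65 × (1−0.15) × (1−0.15) × 0.9 × 0.35 = 0.147931875
portuguese: 0.05 × (1−0.55) × (1−0.6) × 0.8 × 0.15 = 0.00108
italian: 0.3 × (1−0.1) × (1−0.65) × 0.25 × 0.05 = 0.00118125
P(portuguese | x) = 0.00108 / 0.150193125 ≈ 0.007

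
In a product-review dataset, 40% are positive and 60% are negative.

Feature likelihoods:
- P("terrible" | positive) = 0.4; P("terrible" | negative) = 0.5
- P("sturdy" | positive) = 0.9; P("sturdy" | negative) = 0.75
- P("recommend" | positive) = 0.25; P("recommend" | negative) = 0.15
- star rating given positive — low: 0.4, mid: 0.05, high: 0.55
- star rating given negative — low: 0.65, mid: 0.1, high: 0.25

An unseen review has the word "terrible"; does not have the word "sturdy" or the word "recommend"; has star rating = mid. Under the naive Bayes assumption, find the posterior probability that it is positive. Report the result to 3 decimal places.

positive: 0.4 × 0.4 × (1−0.9) × (1−0.25) × 0.05 = 0.0006
negative: 0.6 × 0.5 × (1−0.75) × (1−0.15) × 0.1 = 0.006375
P(positive | x) = 0.0006 / 0.006975 ≈ 0.086

0.086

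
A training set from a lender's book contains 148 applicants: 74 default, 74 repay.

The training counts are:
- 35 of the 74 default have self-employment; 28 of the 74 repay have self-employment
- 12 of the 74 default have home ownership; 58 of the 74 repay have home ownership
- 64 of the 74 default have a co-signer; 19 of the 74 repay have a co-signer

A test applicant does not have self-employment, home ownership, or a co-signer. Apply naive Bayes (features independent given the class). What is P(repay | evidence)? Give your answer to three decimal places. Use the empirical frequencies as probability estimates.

0.626

default: (74/148) × (39/74) × (62/74) × (10/74) ≈ 0.0298354
repay: (74/148) × (46/74) × (16/74) × (55/74) ≈ 0.0499477
P(repay | x) = 0.0499477 / 0.0797831 ≈ 0.626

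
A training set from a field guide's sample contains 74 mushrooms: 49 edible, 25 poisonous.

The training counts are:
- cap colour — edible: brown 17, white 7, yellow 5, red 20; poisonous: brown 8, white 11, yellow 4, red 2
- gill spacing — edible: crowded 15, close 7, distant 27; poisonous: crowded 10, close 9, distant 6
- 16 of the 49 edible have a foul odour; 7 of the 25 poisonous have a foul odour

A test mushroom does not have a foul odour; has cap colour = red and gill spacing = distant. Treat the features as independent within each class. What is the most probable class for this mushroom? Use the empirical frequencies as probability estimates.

edible: (49/74) × (20/49) × (27/49) × (33/49) ≈ 0.100296
poisonous: (25/74) × (2/25) × (6/25) × (18/25) ≈ 0.00467027
Highest score → edible.

edible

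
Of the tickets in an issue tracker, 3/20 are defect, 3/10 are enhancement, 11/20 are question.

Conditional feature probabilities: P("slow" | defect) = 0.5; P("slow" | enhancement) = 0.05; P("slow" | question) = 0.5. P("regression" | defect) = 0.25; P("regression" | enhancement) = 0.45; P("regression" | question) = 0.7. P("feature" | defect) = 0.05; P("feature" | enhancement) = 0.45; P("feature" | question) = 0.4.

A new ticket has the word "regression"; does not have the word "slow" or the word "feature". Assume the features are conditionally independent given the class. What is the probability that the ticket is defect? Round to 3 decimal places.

defect: 0.15 × (1−0.5) × 0.25 × (1−0.05) = 0.0178125
enhancement: 0.3 × (1−0.05) × 0.45 × (1−0.45) = 0.0705375
question: 0.55 × (1−0.5) × 0.7 × (1−0.4) = 0.1155
P(defect | x) = 0.0178125 / 0.20385 ≈ 0.087

0.087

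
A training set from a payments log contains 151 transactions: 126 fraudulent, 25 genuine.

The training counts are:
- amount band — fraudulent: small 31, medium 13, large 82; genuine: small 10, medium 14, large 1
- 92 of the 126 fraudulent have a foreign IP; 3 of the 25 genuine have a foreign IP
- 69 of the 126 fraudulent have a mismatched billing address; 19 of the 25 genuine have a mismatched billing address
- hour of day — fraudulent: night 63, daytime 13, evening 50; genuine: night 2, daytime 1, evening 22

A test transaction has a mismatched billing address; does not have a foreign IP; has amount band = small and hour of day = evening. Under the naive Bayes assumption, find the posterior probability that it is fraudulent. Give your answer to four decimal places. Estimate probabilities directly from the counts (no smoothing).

0.2360

fraudulent: (126/151) × (31/126) × (34/126) × (69/126) × (50/126) ≈ 0.0120385
genuine: (25/151) × (10/25) × (22/25) × (19/25) × (22/25) ≈ 0.0389764
P(fraudulent | x) = 0.0120385 / 0.0510149 ≈ 0.2360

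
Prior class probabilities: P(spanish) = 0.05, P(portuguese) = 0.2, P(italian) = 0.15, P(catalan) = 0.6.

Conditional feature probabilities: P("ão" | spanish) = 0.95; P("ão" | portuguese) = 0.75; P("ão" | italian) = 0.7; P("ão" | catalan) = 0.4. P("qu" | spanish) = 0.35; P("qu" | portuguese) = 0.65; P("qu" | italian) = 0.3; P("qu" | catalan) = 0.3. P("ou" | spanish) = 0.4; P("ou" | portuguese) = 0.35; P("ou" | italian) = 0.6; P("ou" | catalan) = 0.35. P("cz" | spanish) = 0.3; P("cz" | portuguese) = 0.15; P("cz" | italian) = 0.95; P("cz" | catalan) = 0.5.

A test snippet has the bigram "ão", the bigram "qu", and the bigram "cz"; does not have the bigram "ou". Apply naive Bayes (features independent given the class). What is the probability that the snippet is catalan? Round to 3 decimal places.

spanish: 0.05 × 0.95 × 0.35 × (1−0.4) × 0.3 = 0.0029925
portuguese: 0.2 × 0.75 × 0.65 × (1−0.35) × 0.15 = 0.00950625
italian: 0.15 × 0.7 × 0.3 × (1−0.6) × 0.95 = 0.01197
catalan: 0.6 × 0.4 × 0.3 × (1−0.35) × 0.5 = 0.0234
P(catalan | x) = 0.0234 / 0.04786875 ≈ 0.489

0.489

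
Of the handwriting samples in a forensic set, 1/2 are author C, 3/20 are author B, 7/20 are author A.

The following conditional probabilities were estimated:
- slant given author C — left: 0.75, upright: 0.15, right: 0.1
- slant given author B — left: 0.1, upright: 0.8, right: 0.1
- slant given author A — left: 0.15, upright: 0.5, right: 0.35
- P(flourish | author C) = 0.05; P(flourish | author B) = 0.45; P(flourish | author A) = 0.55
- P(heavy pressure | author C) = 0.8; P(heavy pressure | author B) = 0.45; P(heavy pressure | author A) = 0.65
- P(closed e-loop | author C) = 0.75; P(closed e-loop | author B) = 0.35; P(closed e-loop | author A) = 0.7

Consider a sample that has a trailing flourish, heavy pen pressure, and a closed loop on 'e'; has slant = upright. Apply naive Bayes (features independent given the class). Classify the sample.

author C: 0.5 × 0.15 × 0.05 × 0.8 × 0.75 = 0.00225
author B: 0.15 × 0.8 × 0.45 × 0.45 × 0.35 = 0.008505
author A: 0.35 × 0.5 × 0.55 × 0.65 × 0.7 = 0.04379375
Highest score → author A.

author A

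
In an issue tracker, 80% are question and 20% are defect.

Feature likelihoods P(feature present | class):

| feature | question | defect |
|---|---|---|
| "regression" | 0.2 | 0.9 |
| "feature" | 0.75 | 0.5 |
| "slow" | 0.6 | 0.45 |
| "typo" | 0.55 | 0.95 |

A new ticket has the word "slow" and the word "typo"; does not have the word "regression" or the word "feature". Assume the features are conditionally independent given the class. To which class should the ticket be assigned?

question: 0.8 × (1−0.2) × (1−0.75) × 0.6 × 0.55 = 0.0528
defect: 0.2 × (1−0.9) × (1−0.5) × 0.45 × 0.95 = 0.004275
Highest score → question.

question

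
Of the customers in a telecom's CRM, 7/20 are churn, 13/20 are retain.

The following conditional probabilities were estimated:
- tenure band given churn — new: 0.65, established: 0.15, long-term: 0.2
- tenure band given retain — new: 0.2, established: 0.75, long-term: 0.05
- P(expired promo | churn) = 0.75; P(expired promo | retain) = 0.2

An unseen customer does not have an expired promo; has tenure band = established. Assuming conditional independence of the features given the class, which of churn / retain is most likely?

retain

churn: 0.35 × 0.15 × (1−0.75) = 0.013125
retain: 0.65 × 0.75 × (1−0.2) = 0.39
Highest score → retain.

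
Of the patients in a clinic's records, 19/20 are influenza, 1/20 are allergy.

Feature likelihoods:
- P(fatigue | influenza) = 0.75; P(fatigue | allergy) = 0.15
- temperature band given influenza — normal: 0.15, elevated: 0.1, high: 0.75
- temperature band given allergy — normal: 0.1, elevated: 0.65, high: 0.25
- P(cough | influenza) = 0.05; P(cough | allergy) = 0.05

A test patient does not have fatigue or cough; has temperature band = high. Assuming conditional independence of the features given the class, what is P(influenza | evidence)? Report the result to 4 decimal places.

0.9437

influenza: 0.95 × (1−0.75) × 0.75 × (1−0.05) = 0.16921875
allergy: 0.05 × (1−0.15) × 0.25 × (1−0.05) = 0.01009375
P(influenza | x) = 0.16921875 / 0.1793125 ≈ 0.9437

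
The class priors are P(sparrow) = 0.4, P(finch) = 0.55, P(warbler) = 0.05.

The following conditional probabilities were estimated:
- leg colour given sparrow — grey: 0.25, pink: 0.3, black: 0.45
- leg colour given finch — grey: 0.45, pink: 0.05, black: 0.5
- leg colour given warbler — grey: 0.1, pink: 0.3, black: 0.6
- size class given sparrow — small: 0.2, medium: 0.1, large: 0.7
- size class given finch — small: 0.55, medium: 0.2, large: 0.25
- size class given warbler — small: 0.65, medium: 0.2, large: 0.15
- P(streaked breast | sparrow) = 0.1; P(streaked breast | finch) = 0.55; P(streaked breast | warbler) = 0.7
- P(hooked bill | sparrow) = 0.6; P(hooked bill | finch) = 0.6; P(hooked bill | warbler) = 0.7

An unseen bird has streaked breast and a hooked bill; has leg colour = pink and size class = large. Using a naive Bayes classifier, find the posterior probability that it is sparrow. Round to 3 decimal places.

0.599

sparrow: 0.4 × 0.3 × 0.7 × 0.1 × 0.6 = 0.00504
finch: 0.55 × 0.05 × 0.25 × 0.55 × 0.6 = 0.00226875
warbler: 0.05 × 0.3 × 0.15 × 0.7 × 0.7 = 0.0011025
P(sparrow | x) = 0.00504 / 0.00841125 ≈ 0.599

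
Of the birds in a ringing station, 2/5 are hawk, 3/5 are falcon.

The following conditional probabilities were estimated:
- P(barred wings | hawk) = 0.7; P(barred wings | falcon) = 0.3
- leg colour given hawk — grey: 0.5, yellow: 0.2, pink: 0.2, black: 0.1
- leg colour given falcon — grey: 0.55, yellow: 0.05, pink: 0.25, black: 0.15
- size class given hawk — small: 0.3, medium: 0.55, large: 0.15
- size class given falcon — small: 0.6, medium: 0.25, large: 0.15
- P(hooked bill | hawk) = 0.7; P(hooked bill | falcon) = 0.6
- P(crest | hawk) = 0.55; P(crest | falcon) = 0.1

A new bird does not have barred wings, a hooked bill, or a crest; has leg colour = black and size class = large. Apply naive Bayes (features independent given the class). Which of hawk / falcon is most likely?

falcon

hawk: 0.4 × (1−0.7) × 0.1 × 0.15 × (1−0.7) × (1−0.55) = 0.000243
falcon: 0.6 × (1−0.3) × 0.15 × 0.15 × (1−0.6) × (1−0.1) = 0.003402
Highest score → falcon.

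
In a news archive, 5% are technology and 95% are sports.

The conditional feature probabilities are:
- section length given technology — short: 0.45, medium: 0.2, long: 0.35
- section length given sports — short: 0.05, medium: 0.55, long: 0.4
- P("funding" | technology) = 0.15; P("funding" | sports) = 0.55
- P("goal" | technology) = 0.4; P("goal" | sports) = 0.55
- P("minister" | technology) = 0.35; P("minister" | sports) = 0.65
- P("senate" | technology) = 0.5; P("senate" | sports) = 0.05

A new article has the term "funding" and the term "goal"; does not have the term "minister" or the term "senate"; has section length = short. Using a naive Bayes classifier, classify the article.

sports

technology: 0.05 × 0.45 × 0.15 × 0.4 × (1−0.35) × (1−0.5) = 0.00043875
sports: 0.95 × 0.05 × 0.55 × 0.55 × (1−0.65) × (1−0.05) = 0.004777609375
Highest score → sports.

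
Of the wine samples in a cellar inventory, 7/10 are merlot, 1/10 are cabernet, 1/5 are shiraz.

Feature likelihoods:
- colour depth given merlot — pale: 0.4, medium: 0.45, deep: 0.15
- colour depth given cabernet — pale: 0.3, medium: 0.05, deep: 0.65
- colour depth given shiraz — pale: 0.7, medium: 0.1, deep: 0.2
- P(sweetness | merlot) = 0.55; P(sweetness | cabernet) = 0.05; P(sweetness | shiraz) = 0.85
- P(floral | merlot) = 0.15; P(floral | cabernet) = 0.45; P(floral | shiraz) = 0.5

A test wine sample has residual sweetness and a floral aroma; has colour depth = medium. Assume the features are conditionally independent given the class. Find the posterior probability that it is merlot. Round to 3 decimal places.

0.751

merlot: 0.7 × 0.45 × 0.55 × 0.15 = 0.0259875
cabernet: 0.1 × 0.05 × 0.05 × 0.45 = 0.0001125
shiraz: 0.2 × 0.1 × 0.85 × 0.5 = 0.0085
P(merlot | x) = 0.0259875 / 0.0346 ≈ 0.751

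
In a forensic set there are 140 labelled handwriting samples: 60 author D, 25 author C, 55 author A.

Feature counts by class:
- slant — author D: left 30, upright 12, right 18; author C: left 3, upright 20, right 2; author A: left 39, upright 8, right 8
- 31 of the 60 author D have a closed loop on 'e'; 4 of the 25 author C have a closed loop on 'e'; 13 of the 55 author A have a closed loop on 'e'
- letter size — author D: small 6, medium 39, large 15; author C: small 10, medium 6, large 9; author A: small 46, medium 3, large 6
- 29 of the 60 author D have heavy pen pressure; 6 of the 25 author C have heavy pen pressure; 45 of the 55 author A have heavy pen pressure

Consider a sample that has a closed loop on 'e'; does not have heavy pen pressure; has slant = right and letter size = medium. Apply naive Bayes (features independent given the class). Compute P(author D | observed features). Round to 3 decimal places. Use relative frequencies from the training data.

author D: (60/140) × (18/60) × (31/60) × (39/60) × (31/60) ≈ 0.0223089
author C: (25/140) × (2/25) × (4/25) × (6/25) × (19/25) ≈ 0.000416914
author A: (55/140) × (8/55) × (13/55) × (3/55) × (10/55) ≈ 0.000133949
P(author D | x) = 0.0223089 / 0.022859763 ≈ 0.976

0.976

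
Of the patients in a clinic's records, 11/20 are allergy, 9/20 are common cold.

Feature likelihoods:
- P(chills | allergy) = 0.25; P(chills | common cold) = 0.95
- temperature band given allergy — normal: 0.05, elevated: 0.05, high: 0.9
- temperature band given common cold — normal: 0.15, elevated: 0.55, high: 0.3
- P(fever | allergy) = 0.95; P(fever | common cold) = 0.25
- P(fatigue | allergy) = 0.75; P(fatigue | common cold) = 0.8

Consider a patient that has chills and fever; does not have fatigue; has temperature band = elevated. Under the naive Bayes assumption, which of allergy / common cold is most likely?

common cold

allergy: 0.55 × 0.25 × 0.05 × 0.95 × (1−0.75) = 0.0016328125
common cold: 0.45 × 0.95 × 0.55 × 0.25 × (1−0.8) = 0.01175625
Highest score → common cold.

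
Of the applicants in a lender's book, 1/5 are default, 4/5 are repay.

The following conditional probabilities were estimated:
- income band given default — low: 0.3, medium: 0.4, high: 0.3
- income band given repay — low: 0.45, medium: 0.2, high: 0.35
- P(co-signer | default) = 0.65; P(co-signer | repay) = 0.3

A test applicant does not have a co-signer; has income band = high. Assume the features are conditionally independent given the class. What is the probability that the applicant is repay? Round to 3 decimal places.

0.903

default: 0.2 × 0.3 × (1−0.65) = 0.021
repay: 0.8 × 0.35 × (1−0.3) = 0.196
P(repay | x) = 0.196 / 0.217 ≈ 0.903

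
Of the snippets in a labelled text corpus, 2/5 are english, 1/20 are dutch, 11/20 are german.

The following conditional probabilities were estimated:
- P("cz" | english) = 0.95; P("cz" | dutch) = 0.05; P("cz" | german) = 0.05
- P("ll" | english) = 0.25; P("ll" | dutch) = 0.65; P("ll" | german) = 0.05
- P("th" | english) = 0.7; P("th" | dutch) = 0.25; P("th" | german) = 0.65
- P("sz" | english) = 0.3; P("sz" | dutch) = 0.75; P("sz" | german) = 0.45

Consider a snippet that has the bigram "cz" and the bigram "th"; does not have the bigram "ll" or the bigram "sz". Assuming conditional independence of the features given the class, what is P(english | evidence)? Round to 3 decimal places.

english: 0.4 × 0.95 × (1−0.25) × 0.7 × (1−0.3) = 0.13965
dutch: 0.05 × 0.05 × (1−0.65) × 0.25 × (1−0.75) = 0.0000546875
german: 0.55 × 0.05 × (1−0.05) × 0.65 × (1−0.45) = 0.0093396875
P(english | x) = 0.13965 / 0.149044375 ≈ 0.937

0.937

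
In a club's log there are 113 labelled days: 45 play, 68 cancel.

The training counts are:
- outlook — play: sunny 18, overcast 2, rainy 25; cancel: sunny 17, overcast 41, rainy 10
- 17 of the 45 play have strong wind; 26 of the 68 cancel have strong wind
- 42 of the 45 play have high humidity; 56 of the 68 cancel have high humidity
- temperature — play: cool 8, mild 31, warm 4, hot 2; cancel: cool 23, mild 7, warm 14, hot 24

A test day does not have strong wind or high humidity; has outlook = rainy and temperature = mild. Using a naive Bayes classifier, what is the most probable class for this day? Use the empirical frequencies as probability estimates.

play: (45/113) × (25/45) × (28/45) × (3/45) × (31/45) ≈ 0.00632215
cancel: (68/113) × (10/68) × (42/68) × (12/68) × (7/68) ≈ 0.000992941
Highest score → play.

play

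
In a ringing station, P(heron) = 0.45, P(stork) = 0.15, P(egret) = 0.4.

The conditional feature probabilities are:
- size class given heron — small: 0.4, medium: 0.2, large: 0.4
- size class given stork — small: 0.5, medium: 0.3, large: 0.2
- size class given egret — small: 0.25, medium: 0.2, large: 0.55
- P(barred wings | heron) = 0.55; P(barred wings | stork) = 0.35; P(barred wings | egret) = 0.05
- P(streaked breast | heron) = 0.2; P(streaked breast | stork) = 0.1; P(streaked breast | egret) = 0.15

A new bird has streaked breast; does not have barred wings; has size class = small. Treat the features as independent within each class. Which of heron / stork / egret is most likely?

heron: 0.45 × 0.4 × (1−0.55) × 0.2 = 0.0162
stork: 0.15 × 0.5 × (1−0.35) × 0.1 = 0.004875
egret: 0.4 × 0.25 × (1−0.05) × 0.15 = 0.01425
Highest score → heron.

heron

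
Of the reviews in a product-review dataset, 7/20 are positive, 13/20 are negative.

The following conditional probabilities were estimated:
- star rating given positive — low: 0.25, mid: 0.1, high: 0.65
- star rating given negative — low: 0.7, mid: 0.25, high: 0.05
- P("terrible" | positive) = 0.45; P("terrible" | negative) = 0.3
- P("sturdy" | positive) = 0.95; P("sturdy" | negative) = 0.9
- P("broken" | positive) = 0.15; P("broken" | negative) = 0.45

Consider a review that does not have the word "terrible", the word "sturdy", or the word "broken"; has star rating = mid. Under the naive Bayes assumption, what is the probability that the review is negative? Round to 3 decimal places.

0.884

positive: 0.35 × 0.1 × (1−0.45) × (1−0.95) × (1−0.15) = 0.000818125
negative: 0.65 × 0.25 × (1−0.3) × (1−0.9) × (1−0.45) = 0.00625625
P(negative | x) = 0.00625625 / 0.007074375 ≈ 0.884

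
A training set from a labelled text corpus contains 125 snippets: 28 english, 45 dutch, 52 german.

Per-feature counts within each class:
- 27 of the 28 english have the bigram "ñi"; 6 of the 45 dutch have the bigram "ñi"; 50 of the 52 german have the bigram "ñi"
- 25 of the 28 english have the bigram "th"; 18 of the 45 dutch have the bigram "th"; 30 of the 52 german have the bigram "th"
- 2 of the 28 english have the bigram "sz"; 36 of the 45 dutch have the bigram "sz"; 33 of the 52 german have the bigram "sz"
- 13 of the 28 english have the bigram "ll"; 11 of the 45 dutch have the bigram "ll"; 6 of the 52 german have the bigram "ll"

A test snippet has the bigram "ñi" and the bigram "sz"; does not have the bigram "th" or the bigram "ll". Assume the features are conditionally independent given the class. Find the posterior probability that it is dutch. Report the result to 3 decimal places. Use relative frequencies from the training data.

0.154

english: (28/125) × (27/28) × (3/28) × (2/28) × (15/28) ≈ 0.000885569
dutch: (45/125) × (6/45) × (27/45) × (36/45) × (34/45) = 0.017408
german: (52/125) × (50/52) × (22/52) × (33/52) × (46/52) ≈ 0.0950046
P(dutch | x) = 0.017408 / 0.113298169 ≈ 0.154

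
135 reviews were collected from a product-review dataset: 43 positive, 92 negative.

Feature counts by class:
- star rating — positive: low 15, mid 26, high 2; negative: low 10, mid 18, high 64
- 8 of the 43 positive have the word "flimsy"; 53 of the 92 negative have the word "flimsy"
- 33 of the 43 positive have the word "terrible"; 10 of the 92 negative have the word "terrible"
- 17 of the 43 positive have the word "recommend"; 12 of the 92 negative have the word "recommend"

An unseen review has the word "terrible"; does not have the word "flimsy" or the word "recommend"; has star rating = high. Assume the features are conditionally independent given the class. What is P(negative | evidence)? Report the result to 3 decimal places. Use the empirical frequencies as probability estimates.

positive: (43/135) × (2/43) × (35/43) × (33/43) × (26/43) ≈ 0.00559559
negative: (92/135) × (64/92) × (39/92) × (10/92) × (80/92) ≈ 0.0189949
P(negative | x) = 0.0189949 / 0.02459049 ≈ 0.772

0.772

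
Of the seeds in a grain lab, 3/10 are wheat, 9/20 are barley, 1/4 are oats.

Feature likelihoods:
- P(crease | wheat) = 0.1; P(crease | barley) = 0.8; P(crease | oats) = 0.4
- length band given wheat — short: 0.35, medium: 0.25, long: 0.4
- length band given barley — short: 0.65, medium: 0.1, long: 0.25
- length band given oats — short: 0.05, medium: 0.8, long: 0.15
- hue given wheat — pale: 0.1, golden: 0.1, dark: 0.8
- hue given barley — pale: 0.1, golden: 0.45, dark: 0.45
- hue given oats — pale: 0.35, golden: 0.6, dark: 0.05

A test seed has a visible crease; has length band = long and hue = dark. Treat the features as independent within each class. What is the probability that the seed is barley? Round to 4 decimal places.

wheat: 0.3 × 0.1 × 0.4 × 0.8 = 0.0096
barley: 0.45 × 0.8 × 0.25 × 0.45 = 0.0405
oats: 0.25 × 0.4 × 0.15 × 0.05 = 0.00075
P(barley | x) = 0.0405 / 0.05085 ≈ 0.7965

0.7965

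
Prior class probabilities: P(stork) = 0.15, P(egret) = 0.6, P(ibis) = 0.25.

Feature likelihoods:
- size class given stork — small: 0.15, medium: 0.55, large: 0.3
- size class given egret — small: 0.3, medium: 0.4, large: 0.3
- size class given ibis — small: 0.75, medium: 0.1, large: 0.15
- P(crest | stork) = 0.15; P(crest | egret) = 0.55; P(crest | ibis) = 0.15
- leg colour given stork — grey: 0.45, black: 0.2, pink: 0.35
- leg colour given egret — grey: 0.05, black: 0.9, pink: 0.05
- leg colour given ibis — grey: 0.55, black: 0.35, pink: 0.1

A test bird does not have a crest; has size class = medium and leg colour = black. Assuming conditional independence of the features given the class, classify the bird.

stork: 0.15 × 0.55 × (1−0.15) × 0.2 = 0.014025
egret: 0.6 × 0.4 × (1−0.55) × 0.9 = 0.0972
ibis: 0.25 × 0.1 × (1−0.15) × 0.35 = 0.0074375
Highest score → egret.

egret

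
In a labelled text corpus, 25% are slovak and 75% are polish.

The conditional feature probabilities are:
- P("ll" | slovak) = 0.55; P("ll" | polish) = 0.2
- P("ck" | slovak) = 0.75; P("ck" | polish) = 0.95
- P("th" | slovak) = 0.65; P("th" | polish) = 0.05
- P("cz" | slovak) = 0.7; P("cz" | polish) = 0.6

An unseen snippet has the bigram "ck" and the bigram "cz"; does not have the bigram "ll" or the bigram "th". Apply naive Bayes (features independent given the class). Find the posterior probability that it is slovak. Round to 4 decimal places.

slovak: 0.25 × (1−0.55) × 0.75 × (1−0.65) × 0.7 = 0.020671875
polish: 0.75 × (1−0.2) × 0.95 × (1−0.05) × 0.6 = 0.3249
P(slovak | x) = 0.020671875 / 0.345571875 ≈ 0.0598

0.0598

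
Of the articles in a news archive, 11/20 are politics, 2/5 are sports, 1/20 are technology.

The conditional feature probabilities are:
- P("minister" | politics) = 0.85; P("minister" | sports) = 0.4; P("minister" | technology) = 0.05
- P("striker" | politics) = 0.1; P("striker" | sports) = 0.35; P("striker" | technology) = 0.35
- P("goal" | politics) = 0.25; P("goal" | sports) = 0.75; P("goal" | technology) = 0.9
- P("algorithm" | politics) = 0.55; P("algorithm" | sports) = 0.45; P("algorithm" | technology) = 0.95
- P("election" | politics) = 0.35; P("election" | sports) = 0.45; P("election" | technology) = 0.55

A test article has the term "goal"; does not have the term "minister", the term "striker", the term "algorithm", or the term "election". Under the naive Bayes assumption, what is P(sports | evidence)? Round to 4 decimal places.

politics: 0.55 × (1−0.85) × (1−0.1) × 0.25 × (1−0.55) × (1−0.35) = 0.00542953125
sports: 0.4 × (1−0.4) × (1−0.35) × 0.75 × (1−0.45) × (1−0.45) = 0.0353925
technology: 0.05 × (1−0.05) × (1−0.35) × 0.9 × (1−0.95) × (1−0.55) = 0.00062521875
P(sports | x) = 0.0353925 / 0.04144725 ≈ 0.8539

0.8539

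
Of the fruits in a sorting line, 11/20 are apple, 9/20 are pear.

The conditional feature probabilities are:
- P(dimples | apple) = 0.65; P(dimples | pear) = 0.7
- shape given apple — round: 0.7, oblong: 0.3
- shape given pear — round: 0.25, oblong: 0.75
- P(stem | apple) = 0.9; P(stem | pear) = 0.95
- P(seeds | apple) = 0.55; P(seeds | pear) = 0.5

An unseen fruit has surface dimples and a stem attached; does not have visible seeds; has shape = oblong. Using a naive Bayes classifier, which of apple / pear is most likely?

pear

apple: 0.55 × 0.65 × 0.3 × 0.9 × (1−0.55) = 0.04343625
pear: 0.45 × 0.7 × 0.75 × 0.95 × (1−0.5) = 0.11221875
Highest score → pear.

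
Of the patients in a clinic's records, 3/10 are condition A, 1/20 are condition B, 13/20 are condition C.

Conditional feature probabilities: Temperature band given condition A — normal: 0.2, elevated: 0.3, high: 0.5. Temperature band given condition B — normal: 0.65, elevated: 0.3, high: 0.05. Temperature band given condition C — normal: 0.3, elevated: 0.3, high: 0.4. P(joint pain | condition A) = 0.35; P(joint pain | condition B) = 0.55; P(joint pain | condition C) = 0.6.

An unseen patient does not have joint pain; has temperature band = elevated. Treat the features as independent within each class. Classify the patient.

condition A: 0.3 × 0.3 × (1−0.35) = 0.0585
condition B: 0.05 × 0.3 × (1−0.55) = 0.00675
condition C: 0.65 × 0.3 × (1−0.6) = 0.078
Highest score → condition C.

condition C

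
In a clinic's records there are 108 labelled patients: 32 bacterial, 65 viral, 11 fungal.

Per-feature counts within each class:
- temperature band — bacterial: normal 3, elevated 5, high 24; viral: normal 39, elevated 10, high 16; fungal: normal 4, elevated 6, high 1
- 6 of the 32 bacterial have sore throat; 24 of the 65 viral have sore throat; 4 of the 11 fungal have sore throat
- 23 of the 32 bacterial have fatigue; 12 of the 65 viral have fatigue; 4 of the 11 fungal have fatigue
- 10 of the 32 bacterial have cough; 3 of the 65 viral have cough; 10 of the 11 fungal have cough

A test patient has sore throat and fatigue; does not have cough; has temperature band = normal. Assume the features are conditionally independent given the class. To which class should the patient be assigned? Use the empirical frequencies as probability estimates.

bacterial: (32/108) × (3/32) × (6/32) × (23/32) × (22/32) ≈ 0.00257365
viral: (65/108) × (39/65) × (24/65) × (12/65) × (62/65) ≈ 0.0234793
fungal: (11/108) × (4/11) × (4/11) × (4/11) × (1/11) ≈ 0.000445224
Highest score → viral.

viral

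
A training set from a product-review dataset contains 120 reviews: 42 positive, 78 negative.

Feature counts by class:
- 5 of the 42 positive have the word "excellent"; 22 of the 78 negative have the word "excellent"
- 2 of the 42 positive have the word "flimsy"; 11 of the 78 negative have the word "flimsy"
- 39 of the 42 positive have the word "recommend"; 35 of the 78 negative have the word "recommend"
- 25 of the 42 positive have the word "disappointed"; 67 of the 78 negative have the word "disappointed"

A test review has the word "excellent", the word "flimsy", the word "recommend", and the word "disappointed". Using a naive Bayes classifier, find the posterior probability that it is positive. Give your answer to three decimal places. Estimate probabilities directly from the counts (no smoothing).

0.099

positive: (42/120) × (5/42) × (2/42) × (39/42) × (25/42) ≈ 0.00109667
negative: (78/120) × (22/78) × (11/78) × (35/78) × (67/78) ≈ 0.00996536
P(positive | x) = 0.00109667 / 0.01106203 ≈ 0.099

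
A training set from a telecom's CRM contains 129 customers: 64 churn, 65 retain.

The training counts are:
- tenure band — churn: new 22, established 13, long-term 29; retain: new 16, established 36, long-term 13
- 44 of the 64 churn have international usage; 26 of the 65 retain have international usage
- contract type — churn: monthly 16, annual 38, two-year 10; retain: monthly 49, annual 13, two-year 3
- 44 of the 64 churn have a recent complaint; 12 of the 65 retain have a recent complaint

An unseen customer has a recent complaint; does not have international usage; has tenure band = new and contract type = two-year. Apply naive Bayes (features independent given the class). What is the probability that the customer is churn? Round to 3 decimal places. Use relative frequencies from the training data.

0.900

churn: (64/129) × (22/64) × (20/64) × (10/64) × (44/64) ≈ 0.005725
retain: (65/129) × (16/65) × (39/65) × (3/65) × (12/65) ≈ 0.000634099
P(churn | x) = 0.005725 / 0.006359099 ≈ 0.900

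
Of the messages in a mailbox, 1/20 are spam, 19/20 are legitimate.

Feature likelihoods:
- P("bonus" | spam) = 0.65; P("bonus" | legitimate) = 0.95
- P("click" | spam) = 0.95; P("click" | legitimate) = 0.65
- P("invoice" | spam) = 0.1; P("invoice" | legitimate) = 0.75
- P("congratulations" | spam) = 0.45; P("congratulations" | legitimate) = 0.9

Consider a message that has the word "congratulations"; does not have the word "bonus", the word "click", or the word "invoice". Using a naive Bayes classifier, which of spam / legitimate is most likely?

spam: 0.05 × (1−0.65) × (1−0.95) × (1−0.1) × 0.45 = 0.000354375
legitimate: 0.95 × (1−0.95) × (1−0.65) × (1−0.75) × 0.9 = 0.003740625
Highest score → legitimate.

legitimate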